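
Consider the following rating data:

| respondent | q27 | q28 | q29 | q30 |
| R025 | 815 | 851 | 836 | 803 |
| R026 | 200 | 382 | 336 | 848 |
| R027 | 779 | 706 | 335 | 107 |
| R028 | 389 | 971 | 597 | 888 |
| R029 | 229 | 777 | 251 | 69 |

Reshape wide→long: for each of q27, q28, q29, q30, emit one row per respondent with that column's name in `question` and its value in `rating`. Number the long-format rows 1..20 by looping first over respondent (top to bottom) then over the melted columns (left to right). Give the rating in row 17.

229

20 rows total (5 × 4). Row 17: index ⌊(17-1)/4⌋ = 4 into respondent → R029; (17-1) mod 4 = 0 into the melted columns → q27.
So row 17 is (R029, q27, 229); rating = 229.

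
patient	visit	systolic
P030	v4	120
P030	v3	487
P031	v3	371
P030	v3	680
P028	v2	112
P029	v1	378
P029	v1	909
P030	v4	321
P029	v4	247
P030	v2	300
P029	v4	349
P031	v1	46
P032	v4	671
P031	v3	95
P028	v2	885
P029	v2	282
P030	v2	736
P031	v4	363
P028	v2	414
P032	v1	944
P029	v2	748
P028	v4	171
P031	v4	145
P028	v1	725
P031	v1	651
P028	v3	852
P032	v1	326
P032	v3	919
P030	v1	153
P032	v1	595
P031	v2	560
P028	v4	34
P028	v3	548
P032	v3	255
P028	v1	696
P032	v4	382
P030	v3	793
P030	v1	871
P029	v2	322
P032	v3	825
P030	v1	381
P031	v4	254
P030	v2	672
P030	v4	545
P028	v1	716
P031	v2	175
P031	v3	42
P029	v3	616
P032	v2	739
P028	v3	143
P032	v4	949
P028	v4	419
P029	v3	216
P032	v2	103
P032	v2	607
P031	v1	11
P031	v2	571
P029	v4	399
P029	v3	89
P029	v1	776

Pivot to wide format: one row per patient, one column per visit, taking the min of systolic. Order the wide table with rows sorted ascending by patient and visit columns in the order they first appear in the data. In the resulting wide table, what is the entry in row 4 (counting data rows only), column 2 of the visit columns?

With rows sorted ascending by patient, row 4 is patient=P031. visit columns in first-appearance order: v4, v3, v2, v1; column 2 is v3.
Long rows with patient=P031, visit=v3: min(371, 95, 42) = 42.

42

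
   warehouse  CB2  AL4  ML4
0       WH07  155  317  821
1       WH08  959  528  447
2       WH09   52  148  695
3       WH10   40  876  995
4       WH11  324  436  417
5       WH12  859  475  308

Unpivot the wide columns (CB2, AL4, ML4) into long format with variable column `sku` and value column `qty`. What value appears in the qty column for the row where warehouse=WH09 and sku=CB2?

Unpivoting turns each (warehouse, wide-column) pair into one long row.
The wide cell at row WH09, column CB2 holds 52, so the long row (WH09, CB2) has qty=52.

52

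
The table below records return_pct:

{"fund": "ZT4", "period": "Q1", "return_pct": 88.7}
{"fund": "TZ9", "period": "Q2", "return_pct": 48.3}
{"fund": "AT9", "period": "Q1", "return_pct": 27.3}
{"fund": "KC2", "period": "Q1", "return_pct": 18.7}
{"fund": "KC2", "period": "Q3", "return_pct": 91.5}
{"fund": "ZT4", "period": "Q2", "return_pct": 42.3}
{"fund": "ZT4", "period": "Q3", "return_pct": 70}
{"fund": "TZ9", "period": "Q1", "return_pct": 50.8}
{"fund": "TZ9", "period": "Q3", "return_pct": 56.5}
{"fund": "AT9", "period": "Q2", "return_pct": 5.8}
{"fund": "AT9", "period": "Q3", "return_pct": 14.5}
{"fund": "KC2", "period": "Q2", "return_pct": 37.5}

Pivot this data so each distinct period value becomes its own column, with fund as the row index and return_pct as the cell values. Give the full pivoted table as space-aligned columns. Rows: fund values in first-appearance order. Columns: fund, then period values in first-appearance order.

fund  Q1    Q2    Q3  
ZT4   88.7  42.3  70  
TZ9   50.8  48.3  56.5
AT9   27.3  5.8   14.5
KC2   18.7  37.5  91.5

Columns: fund plus the 3 distinct period values (Q1, Q2, Q3).
For example, row ZT4 column Q1 takes return_pct=88.7 from the long row (ZT4, Q1).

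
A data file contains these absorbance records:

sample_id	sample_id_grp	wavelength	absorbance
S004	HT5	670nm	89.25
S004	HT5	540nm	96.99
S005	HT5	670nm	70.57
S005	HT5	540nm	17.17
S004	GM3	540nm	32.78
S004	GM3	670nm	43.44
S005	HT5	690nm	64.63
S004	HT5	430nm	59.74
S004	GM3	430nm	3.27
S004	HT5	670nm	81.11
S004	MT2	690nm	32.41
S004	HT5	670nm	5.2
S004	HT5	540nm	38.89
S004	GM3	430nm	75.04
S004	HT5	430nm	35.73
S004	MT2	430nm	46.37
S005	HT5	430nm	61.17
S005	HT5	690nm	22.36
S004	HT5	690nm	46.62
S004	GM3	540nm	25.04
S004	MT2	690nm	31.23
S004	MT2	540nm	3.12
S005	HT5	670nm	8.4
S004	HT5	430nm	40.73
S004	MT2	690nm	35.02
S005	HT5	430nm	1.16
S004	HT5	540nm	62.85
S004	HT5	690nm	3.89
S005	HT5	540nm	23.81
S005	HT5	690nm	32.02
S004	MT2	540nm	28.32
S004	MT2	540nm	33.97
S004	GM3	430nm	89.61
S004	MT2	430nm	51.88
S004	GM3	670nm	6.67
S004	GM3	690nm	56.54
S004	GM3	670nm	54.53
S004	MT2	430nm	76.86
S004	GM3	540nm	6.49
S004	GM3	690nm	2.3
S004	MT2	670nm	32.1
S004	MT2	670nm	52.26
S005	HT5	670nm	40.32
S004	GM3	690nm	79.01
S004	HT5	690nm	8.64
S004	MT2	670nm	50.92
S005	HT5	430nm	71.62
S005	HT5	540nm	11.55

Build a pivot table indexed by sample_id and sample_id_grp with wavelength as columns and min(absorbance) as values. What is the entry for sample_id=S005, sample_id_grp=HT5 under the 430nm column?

Rows with sample_id=S005, sample_id_grp=HT5 and wavelength=430nm: absorbance values are 61.17, 1.16, 71.62.
min(61.17, 1.16, 71.62) = 1.16.

1.16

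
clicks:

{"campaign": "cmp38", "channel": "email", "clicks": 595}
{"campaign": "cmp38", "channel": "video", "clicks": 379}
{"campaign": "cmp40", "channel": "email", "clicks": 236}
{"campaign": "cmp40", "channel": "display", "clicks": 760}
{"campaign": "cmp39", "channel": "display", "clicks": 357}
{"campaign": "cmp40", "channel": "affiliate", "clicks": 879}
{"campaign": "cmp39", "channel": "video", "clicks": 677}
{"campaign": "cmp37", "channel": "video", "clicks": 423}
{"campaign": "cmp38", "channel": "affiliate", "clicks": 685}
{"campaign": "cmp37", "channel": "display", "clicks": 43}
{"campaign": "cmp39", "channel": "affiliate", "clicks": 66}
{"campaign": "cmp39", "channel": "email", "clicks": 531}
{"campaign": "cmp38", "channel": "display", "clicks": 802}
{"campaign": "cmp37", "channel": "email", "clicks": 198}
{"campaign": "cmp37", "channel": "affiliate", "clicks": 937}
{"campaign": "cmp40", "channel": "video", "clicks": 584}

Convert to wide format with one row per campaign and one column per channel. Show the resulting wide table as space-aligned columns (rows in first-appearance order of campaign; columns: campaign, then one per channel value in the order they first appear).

campaign  email  video  display  affiliate
cmp38     595    379    802      685      
cmp40     236    584    760      879      
cmp39     531    677    357      66       
cmp37     198    423    43       937      

Columns: campaign plus the 4 distinct channel values (email, video, display, affiliate).
For example, row cmp38 column email takes clicks=595 from the long row (cmp38, email).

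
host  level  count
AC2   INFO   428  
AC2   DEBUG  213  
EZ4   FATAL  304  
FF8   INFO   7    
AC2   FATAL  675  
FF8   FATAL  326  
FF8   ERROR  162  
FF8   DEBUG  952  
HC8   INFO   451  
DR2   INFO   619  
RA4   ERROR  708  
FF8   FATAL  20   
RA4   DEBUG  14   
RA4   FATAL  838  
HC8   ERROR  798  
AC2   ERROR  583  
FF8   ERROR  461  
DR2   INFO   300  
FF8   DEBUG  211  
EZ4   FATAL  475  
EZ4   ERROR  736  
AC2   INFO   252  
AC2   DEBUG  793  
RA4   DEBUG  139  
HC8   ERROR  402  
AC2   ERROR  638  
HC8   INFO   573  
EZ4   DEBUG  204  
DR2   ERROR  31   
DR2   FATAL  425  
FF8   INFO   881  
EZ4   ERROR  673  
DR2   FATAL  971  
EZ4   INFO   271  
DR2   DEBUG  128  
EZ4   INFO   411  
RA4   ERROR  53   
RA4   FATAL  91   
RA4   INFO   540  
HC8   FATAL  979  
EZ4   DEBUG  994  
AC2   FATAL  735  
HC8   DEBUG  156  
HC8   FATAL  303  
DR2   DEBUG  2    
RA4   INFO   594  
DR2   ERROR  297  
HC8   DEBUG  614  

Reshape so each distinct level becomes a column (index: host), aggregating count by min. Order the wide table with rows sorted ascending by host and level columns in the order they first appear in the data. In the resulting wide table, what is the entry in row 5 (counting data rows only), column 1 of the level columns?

451

With rows sorted ascending by host, row 5 is host=HC8. level columns in first-appearance order: INFO, DEBUG, FATAL, ERROR; column 1 is INFO.
Long rows with host=HC8, level=INFO: min(451, 573) = 451.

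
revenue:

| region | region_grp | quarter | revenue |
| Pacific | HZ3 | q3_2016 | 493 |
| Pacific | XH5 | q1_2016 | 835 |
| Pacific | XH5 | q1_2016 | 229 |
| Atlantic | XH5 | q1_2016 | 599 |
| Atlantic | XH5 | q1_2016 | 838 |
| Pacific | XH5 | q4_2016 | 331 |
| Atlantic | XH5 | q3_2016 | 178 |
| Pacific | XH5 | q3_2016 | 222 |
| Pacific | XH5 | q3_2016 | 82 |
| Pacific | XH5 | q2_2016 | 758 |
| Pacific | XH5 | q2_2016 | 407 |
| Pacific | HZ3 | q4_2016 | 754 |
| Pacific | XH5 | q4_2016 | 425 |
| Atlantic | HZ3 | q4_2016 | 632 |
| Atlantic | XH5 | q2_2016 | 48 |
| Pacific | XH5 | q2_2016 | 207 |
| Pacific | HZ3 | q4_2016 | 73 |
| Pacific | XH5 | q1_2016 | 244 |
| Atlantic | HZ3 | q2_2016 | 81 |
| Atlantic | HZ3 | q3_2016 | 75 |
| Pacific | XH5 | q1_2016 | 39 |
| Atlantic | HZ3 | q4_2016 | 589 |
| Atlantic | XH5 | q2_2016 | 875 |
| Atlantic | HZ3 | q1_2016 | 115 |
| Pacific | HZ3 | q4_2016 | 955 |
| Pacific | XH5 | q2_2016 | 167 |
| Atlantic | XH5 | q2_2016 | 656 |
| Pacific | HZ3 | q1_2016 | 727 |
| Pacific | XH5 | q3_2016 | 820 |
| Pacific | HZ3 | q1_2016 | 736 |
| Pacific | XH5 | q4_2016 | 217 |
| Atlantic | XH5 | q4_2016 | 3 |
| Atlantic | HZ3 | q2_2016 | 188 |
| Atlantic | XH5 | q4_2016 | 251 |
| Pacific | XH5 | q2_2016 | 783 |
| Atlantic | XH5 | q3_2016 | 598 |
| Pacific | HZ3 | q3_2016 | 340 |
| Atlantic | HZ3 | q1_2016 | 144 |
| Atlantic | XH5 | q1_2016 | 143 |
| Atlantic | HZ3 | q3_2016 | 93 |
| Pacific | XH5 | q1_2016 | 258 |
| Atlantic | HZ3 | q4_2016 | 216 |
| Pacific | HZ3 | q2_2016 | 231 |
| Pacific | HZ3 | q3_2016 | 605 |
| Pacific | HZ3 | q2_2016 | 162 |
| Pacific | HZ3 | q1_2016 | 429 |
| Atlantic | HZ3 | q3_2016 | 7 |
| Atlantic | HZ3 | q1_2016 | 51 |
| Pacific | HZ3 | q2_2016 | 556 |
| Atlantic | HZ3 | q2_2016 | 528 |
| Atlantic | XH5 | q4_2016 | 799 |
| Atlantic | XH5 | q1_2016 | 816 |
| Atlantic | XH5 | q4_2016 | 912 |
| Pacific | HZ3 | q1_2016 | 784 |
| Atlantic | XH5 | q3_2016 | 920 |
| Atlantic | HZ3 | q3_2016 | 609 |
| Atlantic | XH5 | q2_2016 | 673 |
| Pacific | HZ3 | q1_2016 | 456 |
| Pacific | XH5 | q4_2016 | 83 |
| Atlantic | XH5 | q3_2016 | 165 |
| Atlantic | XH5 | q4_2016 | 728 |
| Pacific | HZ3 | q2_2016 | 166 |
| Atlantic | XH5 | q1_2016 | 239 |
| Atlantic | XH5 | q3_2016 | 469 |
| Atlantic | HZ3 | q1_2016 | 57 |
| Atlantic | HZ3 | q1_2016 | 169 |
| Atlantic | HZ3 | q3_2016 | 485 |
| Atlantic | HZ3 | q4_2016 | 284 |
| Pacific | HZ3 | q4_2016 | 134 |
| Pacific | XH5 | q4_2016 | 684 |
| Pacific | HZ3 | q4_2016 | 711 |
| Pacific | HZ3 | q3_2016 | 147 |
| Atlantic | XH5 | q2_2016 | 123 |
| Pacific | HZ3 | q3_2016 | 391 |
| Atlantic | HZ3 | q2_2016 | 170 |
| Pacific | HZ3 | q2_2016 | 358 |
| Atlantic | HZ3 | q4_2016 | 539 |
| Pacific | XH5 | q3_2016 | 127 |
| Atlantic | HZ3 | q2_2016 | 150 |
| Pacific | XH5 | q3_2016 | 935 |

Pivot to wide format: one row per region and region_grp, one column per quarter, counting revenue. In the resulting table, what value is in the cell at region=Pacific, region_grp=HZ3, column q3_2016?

5

Rows with region=Pacific, region_grp=HZ3 and quarter=q3_2016: revenue values are 493, 340, 605, 147, 391.
5 rows match — count = 5.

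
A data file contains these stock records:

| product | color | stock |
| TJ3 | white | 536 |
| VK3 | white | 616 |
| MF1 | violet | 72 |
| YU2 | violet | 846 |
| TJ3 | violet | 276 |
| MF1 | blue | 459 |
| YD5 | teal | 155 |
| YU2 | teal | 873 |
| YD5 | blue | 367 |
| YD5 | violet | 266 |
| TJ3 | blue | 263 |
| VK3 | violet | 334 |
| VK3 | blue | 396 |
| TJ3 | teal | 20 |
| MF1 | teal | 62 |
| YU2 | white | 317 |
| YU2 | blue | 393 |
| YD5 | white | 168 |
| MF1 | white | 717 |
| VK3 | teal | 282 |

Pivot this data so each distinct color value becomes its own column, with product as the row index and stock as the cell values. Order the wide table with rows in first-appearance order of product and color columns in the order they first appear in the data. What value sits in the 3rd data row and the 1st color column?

With rows in first-appearance order of product, row 3 is product=MF1. color columns in first-appearance order: white, violet, blue, teal; column 1 is white.
Long rows with product=MF1, color=white: stock = 717.

717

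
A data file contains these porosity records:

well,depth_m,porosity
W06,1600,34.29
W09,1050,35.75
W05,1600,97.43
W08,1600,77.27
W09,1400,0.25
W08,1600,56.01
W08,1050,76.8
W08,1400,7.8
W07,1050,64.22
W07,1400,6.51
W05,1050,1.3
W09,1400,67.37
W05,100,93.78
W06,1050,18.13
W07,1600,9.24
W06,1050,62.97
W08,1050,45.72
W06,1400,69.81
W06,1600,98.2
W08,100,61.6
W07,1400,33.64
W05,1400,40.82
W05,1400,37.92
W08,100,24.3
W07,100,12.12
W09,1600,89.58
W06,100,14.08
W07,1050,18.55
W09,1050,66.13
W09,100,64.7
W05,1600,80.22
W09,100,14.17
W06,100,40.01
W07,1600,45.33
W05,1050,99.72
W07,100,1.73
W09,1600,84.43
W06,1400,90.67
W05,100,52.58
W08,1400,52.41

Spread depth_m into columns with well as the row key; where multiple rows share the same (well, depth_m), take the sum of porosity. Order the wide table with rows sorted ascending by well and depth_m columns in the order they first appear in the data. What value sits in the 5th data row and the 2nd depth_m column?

With rows sorted ascending by well, row 5 is well=W09. depth_m columns in first-appearance order: 1600, 1050, 1400, 100; column 2 is 1050.
Long rows with well=W09, depth_m=1050: 35.75 + 66.13 = 101.88.

101.88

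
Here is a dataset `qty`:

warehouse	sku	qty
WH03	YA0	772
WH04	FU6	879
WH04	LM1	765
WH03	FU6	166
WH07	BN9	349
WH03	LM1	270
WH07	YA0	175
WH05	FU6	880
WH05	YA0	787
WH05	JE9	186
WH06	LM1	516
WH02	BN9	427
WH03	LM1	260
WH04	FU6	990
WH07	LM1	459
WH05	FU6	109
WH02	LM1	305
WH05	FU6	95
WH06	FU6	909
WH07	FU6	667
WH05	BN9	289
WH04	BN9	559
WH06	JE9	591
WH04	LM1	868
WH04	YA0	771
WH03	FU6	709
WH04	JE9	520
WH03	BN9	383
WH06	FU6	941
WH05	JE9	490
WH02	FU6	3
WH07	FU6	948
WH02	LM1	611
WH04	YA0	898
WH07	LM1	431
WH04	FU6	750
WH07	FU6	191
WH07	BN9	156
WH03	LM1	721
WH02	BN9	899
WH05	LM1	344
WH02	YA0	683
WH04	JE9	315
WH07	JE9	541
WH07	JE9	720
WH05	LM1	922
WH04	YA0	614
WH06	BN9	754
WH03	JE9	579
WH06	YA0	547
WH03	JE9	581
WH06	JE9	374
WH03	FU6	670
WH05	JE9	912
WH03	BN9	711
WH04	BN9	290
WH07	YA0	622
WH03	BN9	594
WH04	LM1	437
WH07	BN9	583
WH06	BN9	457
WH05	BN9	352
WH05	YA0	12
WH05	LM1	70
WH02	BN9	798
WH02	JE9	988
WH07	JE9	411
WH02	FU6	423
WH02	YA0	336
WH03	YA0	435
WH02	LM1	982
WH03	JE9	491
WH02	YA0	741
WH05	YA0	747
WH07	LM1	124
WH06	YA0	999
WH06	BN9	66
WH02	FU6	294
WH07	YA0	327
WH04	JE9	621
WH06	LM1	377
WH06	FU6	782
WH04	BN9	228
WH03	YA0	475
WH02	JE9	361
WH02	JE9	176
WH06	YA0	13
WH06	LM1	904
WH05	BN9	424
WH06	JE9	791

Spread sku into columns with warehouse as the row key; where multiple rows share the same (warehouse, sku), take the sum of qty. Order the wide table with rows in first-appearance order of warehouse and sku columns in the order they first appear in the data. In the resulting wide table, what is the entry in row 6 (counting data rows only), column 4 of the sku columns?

With rows in first-appearance order of warehouse, row 6 is warehouse=WH02. sku columns in first-appearance order: YA0, FU6, LM1, BN9, JE9; column 4 is BN9.
Long rows with warehouse=WH02, sku=BN9: 427 + 899 + 798 = 2124.

2124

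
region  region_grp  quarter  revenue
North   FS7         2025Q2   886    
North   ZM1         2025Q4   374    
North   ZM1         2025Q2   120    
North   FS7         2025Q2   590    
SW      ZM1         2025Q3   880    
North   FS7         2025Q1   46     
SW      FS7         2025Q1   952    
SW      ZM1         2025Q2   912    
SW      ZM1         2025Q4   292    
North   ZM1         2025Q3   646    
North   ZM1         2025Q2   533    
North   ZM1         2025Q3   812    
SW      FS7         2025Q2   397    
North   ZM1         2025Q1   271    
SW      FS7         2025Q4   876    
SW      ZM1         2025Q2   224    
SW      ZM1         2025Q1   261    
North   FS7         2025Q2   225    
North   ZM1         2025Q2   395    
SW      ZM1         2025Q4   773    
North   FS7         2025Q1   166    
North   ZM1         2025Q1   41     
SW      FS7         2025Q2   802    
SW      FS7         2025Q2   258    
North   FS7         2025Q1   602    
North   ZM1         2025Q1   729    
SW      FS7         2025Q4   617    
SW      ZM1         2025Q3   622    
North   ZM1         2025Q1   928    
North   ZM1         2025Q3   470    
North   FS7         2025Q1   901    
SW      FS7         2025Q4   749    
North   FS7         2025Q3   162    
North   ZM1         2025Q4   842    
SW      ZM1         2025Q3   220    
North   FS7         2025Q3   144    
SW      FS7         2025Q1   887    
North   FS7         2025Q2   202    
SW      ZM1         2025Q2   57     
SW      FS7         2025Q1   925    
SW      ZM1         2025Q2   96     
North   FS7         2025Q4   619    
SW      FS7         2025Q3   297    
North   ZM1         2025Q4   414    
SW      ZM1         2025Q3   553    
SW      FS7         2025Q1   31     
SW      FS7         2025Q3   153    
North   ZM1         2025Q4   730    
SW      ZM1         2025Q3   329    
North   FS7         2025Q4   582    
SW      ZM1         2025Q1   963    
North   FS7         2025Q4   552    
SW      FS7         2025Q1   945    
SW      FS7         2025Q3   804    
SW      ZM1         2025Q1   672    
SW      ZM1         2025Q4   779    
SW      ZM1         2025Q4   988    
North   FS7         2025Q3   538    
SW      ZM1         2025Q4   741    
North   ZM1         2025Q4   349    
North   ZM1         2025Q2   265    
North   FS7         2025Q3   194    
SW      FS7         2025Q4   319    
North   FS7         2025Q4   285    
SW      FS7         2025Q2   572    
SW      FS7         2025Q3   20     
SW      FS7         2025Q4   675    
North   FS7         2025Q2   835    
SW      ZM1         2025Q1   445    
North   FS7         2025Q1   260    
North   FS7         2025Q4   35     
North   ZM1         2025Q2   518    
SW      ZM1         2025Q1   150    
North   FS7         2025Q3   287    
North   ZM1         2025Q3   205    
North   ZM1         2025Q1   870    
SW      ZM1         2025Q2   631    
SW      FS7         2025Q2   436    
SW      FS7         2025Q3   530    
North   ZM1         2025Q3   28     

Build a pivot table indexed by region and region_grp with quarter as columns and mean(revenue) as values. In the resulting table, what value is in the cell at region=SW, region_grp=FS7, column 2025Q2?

Rows with region=SW, region_grp=FS7 and quarter=2025Q2: revenue values are 397, 802, 258, 572, 436.
(397 + 802 + 258 + 572 + 436) / 5 = 493.

493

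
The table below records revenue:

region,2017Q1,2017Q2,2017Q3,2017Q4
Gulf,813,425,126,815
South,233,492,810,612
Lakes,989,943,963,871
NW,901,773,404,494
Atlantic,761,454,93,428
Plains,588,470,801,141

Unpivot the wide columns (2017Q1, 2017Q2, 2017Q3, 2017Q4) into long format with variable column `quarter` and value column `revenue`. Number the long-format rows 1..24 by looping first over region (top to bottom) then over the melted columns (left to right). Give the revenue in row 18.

24 rows total (6 × 4). Row 18: index ⌊(18-1)/4⌋ = 4 into region → Atlantic; (18-1) mod 4 = 1 into the melted columns → 2017Q2.
So row 18 is (Atlantic, 2017Q2, 454); revenue = 454.

454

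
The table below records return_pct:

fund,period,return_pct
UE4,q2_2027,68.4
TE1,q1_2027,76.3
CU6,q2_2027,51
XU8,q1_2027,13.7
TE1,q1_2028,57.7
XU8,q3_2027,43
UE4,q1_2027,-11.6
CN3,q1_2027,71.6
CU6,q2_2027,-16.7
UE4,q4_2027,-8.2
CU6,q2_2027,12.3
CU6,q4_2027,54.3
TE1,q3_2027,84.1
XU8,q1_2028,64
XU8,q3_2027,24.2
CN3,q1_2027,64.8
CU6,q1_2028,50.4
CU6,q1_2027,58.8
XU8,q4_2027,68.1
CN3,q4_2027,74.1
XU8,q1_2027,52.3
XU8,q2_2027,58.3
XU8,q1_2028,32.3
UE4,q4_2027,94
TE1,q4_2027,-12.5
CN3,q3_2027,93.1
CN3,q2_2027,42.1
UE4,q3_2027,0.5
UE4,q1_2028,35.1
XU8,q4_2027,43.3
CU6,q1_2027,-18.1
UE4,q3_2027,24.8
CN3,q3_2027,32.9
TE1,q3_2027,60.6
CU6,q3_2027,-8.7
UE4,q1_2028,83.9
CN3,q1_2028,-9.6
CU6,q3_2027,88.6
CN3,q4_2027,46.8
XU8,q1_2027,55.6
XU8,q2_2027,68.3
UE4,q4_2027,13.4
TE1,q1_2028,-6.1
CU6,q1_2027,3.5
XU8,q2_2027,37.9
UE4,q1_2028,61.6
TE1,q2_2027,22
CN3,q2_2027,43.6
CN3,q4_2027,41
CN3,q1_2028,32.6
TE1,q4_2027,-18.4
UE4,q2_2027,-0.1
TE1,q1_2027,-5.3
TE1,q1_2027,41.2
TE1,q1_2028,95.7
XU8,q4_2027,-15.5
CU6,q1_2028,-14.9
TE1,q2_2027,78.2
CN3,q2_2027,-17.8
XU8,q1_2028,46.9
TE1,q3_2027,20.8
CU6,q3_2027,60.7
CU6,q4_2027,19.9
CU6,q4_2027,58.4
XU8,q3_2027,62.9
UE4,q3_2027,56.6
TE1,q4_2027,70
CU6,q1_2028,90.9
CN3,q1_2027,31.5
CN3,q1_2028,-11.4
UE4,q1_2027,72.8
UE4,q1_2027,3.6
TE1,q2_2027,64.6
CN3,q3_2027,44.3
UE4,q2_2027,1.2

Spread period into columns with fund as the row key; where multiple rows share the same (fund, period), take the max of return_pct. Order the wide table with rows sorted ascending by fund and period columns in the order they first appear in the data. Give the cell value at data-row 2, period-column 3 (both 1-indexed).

With rows sorted ascending by fund, row 2 is fund=CU6. period columns in first-appearance order: q2_2027, q1_2027, q1_2028, q3_2027, q4_2027; column 3 is q1_2028.
Long rows with fund=CU6, period=q1_2028: max(50.4, -14.9, 90.9) = 90.9.

90.9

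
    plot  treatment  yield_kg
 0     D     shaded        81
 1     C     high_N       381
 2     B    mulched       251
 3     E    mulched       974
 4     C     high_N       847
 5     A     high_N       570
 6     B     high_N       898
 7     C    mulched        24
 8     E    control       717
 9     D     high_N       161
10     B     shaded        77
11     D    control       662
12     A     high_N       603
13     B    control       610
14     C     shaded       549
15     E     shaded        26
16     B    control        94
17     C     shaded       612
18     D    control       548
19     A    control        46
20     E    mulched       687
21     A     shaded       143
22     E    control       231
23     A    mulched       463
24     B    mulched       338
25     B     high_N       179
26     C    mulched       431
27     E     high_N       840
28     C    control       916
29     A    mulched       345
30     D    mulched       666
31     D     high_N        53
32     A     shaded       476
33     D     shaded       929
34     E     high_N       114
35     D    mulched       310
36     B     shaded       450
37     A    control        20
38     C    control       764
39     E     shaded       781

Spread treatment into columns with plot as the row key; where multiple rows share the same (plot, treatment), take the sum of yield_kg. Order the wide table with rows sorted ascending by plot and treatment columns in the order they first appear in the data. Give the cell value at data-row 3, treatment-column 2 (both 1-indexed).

With rows sorted ascending by plot, row 3 is plot=C. treatment columns in first-appearance order: shaded, high_N, mulched, control; column 2 is high_N.
Long rows with plot=C, treatment=high_N: 381 + 847 = 1228.

1228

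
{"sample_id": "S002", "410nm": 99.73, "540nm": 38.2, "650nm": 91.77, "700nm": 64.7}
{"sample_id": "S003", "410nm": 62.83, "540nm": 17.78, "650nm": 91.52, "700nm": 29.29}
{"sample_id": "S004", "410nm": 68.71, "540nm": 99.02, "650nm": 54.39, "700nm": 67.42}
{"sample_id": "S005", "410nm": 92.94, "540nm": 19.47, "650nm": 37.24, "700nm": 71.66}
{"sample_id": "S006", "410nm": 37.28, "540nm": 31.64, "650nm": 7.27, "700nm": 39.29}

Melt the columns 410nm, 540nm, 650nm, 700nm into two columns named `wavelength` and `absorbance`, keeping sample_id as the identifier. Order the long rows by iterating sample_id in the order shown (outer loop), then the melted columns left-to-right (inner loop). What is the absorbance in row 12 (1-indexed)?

67.42

20 rows total (5 × 4). Row 12: index ⌊(12-1)/4⌋ = 2 into sample_id → S004; (12-1) mod 4 = 3 into the melted columns → 700nm.
So row 12 is (S004, 700nm, 67.42); absorbance = 67.42.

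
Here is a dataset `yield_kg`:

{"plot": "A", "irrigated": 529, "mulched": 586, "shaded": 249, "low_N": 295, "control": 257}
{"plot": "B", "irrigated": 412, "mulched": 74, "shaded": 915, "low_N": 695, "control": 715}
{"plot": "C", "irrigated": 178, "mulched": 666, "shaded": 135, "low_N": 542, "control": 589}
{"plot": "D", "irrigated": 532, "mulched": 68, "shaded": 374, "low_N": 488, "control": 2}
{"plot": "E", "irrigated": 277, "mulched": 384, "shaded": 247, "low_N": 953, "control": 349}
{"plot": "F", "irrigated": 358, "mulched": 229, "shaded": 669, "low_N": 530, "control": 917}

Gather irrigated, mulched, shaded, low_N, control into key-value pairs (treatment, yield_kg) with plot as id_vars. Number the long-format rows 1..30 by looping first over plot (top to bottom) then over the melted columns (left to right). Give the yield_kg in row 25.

30 rows total (6 × 5). Row 25: index ⌊(25-1)/5⌋ = 4 into plot → E; (25-1) mod 5 = 4 into the melted columns → control.
So row 25 is (E, control, 349); yield_kg = 349.

349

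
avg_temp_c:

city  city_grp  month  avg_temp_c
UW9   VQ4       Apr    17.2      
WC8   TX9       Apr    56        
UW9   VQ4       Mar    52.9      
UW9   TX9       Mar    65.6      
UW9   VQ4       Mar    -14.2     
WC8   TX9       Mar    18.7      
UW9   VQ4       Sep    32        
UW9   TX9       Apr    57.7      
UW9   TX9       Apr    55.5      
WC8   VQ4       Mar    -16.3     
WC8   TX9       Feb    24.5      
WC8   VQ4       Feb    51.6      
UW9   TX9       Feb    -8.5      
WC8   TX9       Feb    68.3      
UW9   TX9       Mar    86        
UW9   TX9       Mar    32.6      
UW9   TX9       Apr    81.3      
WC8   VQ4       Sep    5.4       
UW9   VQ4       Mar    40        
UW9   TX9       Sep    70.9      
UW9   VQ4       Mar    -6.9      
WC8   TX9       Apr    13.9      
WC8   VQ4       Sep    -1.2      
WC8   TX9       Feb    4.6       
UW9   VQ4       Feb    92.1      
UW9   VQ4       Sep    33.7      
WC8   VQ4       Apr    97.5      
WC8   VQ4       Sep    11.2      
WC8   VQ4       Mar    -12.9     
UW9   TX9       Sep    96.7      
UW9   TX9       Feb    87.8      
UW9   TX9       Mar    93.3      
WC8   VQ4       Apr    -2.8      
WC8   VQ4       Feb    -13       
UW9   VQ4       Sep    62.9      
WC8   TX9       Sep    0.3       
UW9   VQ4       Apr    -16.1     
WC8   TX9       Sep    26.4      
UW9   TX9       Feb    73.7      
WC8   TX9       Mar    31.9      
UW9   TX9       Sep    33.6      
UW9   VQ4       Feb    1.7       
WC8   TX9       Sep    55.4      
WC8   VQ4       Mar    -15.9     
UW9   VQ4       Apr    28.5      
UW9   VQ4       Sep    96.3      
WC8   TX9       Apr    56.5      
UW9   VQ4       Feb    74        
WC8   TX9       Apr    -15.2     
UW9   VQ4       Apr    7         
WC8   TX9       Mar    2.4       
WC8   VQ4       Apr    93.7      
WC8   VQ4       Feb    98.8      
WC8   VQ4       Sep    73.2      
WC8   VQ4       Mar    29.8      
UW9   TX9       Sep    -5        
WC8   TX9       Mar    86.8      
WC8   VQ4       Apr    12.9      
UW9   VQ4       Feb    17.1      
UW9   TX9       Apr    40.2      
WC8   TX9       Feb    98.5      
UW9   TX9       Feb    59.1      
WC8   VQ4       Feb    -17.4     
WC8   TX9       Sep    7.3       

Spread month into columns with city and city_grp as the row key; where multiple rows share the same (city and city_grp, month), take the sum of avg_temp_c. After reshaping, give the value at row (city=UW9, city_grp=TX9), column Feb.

Rows with city=UW9, city_grp=TX9 and month=Feb: avg_temp_c values are -8.5, 87.8, 73.7, 59.1.
-8.5 + 87.8 + 73.7 + 59.1 = 212.1.

212.1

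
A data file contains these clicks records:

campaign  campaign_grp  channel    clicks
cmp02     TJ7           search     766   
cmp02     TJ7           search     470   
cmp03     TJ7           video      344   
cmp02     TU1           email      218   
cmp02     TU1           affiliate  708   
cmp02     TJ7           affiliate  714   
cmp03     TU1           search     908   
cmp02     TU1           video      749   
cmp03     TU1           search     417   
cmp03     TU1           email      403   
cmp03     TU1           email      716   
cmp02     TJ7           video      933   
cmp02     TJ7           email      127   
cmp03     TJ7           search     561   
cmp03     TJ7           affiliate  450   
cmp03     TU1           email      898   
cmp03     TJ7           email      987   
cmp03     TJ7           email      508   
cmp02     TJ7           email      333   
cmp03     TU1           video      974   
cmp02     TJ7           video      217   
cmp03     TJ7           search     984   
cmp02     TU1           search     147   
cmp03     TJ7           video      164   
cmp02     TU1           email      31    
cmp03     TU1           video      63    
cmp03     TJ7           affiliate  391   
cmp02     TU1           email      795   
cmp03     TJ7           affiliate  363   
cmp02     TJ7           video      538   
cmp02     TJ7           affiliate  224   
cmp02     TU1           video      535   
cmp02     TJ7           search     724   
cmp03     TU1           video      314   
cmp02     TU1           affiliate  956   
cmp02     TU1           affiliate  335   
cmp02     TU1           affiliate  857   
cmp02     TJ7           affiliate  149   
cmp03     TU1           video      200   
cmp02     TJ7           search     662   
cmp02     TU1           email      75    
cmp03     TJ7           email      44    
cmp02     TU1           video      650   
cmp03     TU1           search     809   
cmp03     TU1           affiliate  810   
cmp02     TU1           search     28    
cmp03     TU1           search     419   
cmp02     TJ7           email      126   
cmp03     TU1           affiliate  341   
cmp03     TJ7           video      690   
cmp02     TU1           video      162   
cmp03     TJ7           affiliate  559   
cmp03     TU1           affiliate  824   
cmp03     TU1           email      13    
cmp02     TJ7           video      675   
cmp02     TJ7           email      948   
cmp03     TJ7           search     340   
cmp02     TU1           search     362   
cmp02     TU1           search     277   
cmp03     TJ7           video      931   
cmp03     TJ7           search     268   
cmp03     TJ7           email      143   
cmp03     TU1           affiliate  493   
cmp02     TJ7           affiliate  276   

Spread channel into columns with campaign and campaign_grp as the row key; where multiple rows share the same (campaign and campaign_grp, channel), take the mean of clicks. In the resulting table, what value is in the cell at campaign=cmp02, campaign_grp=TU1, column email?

279.75

Rows with campaign=cmp02, campaign_grp=TU1 and channel=email: clicks values are 218, 31, 795, 75.
(218 + 31 + 795 + 75) / 4 = 279.75.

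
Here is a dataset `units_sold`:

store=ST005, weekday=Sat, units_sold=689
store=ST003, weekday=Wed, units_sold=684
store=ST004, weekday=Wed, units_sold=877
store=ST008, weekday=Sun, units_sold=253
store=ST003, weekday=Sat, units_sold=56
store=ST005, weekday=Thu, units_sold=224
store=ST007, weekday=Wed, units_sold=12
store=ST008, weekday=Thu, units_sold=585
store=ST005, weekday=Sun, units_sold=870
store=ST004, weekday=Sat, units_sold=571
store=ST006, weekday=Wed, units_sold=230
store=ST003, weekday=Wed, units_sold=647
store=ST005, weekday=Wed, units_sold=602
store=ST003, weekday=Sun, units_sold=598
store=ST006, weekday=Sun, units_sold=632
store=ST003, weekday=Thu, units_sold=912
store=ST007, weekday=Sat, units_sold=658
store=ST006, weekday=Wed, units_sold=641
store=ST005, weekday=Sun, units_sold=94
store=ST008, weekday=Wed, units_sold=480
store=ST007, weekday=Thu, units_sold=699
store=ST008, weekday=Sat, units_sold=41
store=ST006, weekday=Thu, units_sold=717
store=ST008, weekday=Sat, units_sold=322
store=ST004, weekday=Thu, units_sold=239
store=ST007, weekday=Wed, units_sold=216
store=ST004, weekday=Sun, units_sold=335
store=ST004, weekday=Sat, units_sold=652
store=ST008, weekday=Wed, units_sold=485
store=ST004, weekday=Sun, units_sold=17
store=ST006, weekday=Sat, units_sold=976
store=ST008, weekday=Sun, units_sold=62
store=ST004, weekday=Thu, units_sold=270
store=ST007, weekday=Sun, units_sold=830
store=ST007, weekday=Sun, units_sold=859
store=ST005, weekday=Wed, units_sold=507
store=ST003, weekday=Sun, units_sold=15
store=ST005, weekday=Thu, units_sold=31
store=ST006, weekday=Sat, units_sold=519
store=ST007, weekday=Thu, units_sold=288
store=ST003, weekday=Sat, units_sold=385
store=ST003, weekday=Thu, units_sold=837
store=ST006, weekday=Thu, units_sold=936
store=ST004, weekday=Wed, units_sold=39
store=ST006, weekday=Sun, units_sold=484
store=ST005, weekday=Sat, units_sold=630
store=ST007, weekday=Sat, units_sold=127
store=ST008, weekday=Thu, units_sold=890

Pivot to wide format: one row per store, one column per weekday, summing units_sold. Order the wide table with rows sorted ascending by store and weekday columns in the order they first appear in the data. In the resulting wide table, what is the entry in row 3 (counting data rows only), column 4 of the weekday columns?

255

With rows sorted ascending by store, row 3 is store=ST005. weekday columns in first-appearance order: Sat, Wed, Sun, Thu; column 4 is Thu.
Long rows with store=ST005, weekday=Thu: 224 + 31 = 255.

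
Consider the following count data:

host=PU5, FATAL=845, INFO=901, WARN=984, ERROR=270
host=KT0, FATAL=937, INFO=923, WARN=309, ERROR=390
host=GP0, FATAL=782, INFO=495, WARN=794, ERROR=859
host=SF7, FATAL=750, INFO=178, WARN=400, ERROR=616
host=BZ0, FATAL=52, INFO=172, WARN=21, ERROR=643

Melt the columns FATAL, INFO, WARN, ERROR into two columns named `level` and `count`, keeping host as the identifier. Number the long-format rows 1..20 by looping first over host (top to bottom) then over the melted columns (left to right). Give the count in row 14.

178

20 rows total (5 × 4). Row 14: index ⌊(14-1)/4⌋ = 3 into host → SF7; (14-1) mod 4 = 1 into the melted columns → INFO.
So row 14 is (SF7, INFO, 178); count = 178.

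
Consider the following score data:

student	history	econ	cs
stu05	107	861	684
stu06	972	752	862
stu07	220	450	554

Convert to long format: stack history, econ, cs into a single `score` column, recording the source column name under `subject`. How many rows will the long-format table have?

9

3 student values × 3 melted columns = 9 rows.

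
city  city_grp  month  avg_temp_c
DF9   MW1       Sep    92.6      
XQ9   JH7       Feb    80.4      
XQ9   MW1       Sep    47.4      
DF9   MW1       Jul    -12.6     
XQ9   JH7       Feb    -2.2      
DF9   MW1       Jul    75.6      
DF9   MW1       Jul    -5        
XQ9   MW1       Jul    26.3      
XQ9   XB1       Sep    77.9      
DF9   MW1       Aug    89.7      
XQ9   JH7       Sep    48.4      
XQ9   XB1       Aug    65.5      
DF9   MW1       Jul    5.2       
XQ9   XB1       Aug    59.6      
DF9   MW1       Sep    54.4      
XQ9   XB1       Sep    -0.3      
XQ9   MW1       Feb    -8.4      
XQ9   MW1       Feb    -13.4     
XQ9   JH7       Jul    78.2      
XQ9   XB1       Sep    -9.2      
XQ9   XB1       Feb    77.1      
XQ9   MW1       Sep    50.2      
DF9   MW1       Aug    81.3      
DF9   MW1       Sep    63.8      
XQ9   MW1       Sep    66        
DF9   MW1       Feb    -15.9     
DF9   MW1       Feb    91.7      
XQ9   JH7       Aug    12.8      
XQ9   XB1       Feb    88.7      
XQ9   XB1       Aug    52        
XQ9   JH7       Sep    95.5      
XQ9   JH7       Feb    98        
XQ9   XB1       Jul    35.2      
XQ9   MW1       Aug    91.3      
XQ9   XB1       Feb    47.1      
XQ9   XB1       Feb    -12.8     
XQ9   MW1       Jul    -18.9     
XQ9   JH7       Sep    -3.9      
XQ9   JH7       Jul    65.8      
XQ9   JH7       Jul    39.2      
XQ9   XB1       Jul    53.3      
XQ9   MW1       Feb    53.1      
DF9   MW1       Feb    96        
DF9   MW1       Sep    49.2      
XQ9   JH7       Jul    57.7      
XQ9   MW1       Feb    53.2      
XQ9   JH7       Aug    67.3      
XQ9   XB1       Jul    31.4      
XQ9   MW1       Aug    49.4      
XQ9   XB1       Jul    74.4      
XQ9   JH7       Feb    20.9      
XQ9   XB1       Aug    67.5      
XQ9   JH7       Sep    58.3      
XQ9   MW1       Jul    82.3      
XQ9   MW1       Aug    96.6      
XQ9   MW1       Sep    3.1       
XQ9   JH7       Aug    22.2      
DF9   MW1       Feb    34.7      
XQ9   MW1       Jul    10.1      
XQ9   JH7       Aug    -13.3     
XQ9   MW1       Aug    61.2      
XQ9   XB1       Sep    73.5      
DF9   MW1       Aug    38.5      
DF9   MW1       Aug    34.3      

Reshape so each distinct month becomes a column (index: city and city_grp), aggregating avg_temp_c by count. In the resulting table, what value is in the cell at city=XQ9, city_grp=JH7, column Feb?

4

Rows with city=XQ9, city_grp=JH7 and month=Feb: avg_temp_c values are 80.4, -2.2, 98, 20.9.
4 rows match — count = 4.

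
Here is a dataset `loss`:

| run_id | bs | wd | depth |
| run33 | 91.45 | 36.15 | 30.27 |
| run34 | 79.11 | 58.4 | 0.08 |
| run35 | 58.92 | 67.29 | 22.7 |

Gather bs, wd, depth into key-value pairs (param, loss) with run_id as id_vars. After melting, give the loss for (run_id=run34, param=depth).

0.08

Unpivoting turns each (run_id, wide-column) pair into one long row.
The wide cell at row run34, column depth holds 0.08, so the long row (run34, depth) has loss=0.08.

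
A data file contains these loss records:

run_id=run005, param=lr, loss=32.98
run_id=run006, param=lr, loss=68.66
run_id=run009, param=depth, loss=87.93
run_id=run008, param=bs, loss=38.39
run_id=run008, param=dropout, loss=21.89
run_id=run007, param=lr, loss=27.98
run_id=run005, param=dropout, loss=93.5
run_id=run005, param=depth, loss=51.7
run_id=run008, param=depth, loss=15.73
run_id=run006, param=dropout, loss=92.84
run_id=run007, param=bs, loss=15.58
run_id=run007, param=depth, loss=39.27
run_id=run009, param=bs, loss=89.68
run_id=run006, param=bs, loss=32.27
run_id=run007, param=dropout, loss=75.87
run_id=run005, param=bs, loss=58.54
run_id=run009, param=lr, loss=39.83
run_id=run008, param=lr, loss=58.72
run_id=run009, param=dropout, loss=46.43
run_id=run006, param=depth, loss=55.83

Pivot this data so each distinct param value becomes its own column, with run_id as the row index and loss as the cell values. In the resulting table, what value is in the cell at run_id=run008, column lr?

Wide layout: rows indexed by run_id, columns are the 4 distinct param values (lr, depth, bs, dropout).
Cell (run_id=run008, param=lr) draws from the long row where run_id=run008 and param=lr, which has loss=58.72.

58.72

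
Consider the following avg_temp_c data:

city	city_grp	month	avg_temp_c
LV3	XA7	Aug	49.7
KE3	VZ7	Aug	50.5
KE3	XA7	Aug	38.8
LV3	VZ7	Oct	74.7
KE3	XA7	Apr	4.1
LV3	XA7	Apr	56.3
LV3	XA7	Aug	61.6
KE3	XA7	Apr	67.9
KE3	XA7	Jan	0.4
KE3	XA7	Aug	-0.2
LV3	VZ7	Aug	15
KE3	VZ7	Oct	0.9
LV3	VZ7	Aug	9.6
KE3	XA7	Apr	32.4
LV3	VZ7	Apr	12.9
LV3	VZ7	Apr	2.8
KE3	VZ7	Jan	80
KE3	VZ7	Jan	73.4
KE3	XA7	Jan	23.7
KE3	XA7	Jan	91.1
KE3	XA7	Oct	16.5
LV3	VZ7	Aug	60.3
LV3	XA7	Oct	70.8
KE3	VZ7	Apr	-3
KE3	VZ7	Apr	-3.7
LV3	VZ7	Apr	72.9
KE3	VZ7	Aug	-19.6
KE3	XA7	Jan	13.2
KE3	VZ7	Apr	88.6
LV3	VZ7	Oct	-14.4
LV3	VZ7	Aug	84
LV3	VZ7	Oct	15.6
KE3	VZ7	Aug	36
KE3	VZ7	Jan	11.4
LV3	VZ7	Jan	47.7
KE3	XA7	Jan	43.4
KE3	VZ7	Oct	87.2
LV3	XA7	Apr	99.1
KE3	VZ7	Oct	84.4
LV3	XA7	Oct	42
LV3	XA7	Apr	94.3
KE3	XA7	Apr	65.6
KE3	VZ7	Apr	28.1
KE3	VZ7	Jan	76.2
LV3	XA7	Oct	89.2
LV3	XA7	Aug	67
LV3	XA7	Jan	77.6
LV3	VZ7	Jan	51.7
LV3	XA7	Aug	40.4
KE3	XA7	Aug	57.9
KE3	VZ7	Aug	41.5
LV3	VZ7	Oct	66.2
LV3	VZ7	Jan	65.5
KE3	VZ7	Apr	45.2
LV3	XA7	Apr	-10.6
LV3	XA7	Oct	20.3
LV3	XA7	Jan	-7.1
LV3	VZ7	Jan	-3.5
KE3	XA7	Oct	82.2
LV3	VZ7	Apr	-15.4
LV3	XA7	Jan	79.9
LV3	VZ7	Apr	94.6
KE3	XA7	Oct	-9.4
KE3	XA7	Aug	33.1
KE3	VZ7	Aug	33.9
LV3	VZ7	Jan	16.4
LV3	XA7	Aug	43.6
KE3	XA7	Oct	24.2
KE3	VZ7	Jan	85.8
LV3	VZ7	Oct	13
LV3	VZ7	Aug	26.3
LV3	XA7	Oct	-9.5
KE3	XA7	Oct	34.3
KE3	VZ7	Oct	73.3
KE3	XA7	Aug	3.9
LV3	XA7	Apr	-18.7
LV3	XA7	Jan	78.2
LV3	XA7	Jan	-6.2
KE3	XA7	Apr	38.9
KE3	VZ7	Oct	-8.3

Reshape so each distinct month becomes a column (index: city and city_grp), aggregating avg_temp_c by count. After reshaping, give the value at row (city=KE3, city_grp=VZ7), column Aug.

Rows with city=KE3, city_grp=VZ7 and month=Aug: avg_temp_c values are 50.5, -19.6, 36, 41.5, 33.9.
5 rows match — count = 5.

5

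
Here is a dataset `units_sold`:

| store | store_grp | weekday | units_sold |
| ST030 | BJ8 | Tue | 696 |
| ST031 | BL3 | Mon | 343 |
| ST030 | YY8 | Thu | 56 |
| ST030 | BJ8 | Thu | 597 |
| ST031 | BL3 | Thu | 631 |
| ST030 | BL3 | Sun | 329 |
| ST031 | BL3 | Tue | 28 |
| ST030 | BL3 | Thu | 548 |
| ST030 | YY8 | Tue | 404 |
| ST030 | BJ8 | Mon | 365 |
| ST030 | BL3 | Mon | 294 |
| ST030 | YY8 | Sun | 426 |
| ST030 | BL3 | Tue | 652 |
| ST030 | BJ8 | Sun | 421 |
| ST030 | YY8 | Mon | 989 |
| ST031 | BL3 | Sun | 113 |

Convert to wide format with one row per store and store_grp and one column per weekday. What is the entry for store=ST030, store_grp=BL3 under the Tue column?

652

Wide layout: rows indexed by store and store_grp, columns are the 4 distinct weekday values (Tue, Mon, Thu, Sun).
Cell (store=ST030, store_grp=BL3, weekday=Tue) draws from the long row where store=ST030, store_grp=BL3 and weekday=Tue, which has units_sold=652.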